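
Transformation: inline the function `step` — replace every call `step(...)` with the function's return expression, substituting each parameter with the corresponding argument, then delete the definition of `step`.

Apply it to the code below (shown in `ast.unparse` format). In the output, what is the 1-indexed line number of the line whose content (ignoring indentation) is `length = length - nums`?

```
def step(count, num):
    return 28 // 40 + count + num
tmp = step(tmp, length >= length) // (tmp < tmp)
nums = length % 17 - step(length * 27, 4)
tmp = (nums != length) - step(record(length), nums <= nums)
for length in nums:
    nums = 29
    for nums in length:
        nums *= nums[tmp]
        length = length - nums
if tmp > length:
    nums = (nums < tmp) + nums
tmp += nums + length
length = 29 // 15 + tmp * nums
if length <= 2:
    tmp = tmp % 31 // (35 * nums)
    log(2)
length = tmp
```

Transformed code:
tmp = (28 // 40 + tmp + (length >= length)) // (tmp < tmp)
nums = length % 17 - (28 // 40 + length * 27 + 4)
tmp = (nums != length) - (28 // 40 + record(length) + (nums <= nums))
for length in nums:
    nums = 29
    for nums in length:
        nums *= nums[tmp]
        length = length - nums
if tmp > length:
    nums = (nums < tmp) + nums
tmp += nums + length
length = 29 // 15 + tmp * nums
if length <= 2:
    tmp = tmp % 31 // (35 * nums)
    log(2)
length = tmp

8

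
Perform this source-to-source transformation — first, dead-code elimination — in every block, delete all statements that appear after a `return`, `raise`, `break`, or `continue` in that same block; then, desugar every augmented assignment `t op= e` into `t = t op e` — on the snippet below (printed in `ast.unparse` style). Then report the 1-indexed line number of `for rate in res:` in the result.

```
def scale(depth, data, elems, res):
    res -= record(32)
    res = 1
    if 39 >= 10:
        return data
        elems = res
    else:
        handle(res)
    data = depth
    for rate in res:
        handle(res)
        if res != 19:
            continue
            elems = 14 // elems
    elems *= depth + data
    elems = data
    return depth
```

Transformed code:
def scale(depth, data, elems, res):
    res = res - record(32)
    res = 1
    if 39 >= 10:
        return data
    else:
        handle(res)
    data = depth
    for rate in res:
        handle(res)
        if res != 19:
            continue
    elems = elems * (depth + data)
    elems = data
    return depth

9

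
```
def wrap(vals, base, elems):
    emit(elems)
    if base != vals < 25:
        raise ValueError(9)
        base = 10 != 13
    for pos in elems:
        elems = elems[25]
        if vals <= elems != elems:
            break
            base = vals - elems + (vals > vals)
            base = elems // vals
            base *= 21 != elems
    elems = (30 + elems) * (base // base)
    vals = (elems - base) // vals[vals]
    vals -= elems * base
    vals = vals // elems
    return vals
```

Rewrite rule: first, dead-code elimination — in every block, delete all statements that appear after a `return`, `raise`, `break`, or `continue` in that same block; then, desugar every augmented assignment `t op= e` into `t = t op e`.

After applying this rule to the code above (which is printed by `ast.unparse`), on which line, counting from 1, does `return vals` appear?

Transformed code:
def wrap(vals, base, elems):
    emit(elems)
    if base != vals < 25:
        raise ValueError(9)
    for pos in elems:
        elems = elems[25]
        if vals <= elems != elems:
            break
    elems = (30 + elems) * (base // base)
    vals = (elems - base) // vals[vals]
    vals = vals - elems * base
    vals = vals // elems
    return vals

13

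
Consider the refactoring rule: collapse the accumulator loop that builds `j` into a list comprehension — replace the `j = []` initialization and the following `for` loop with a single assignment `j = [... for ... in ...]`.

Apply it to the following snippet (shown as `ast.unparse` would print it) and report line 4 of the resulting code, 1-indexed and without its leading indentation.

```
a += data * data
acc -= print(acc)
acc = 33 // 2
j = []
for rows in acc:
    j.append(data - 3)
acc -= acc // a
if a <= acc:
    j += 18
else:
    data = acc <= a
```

j = [data - 3 for rows in acc]

Transformed code:
a += data * data
acc -= print(acc)
acc = 33 // 2
j = [data - 3 for rows in acc]
acc -= acc // a
if a <= acc:
    j += 18
else:
    data = acc <= a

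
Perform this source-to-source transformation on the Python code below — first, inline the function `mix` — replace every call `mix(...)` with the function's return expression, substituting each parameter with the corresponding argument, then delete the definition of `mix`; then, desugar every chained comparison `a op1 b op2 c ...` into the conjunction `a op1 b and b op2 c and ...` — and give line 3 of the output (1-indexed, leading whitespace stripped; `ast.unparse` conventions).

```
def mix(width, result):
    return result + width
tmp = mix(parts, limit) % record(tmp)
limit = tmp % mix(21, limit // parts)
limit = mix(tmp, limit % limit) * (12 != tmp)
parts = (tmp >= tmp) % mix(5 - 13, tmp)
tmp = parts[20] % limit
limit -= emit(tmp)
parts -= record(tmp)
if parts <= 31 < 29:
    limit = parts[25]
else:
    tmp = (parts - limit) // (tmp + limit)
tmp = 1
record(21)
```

Transformed code:
tmp = (limit + parts) % record(tmp)
limit = tmp % (limit // parts + 21)
limit = (limit % limit + tmp) * (12 != tmp)
parts = (tmp >= tmp) % (tmp + (5 - 13))
tmp = parts[20] % limit
limit -= emit(tmp)
parts -= record(tmp)
if parts <= 31 and 31 < 29:
    limit = parts[25]
else:
    tmp = (parts - limit) // (tmp + limit)
tmp = 1
record(21)

limit = (limit % limit + tmp) * (12 != tmp)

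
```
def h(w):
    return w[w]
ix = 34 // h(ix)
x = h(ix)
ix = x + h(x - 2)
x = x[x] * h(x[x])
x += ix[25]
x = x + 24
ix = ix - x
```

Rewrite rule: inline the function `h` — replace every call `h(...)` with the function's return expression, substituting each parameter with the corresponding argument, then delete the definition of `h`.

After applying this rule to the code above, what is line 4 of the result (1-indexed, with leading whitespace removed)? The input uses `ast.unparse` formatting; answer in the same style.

Transformed code:
ix = 34 // ix[ix]
x = ix[ix]
ix = x + (x - 2)[x - 2]
x = x[x] * x[x][x[x]]
x += ix[25]
x = x + 24
ix = ix - x

x = x[x] * x[x][x[x]]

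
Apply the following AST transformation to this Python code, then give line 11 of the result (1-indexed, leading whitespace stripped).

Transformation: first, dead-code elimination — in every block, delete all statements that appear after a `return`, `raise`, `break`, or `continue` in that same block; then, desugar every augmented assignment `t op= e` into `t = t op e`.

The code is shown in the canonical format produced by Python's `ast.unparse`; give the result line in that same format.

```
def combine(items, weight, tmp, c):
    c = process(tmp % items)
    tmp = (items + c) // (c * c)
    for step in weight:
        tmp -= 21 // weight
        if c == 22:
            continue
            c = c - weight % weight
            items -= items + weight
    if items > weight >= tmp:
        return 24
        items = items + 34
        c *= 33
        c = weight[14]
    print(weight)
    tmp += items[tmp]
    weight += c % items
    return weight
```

Transformed code:
def combine(items, weight, tmp, c):
    c = process(tmp % items)
    tmp = (items + c) // (c * c)
    for step in weight:
        tmp = tmp - 21 // weight
        if c == 22:
            continue
    if items > weight >= tmp:
        return 24
    print(weight)
    tmp = tmp + items[tmp]
    weight = weight + c % items
    return weight

tmp = tmp + items[tmp]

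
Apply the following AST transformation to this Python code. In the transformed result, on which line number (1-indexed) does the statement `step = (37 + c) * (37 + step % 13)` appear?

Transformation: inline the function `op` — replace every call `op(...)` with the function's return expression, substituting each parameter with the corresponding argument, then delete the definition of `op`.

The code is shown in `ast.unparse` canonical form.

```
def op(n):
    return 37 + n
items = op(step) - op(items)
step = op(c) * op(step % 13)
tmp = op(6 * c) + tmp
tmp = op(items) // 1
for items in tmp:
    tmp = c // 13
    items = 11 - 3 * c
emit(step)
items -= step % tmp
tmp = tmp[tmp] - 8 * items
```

Transformed code:
items = 37 + step - (37 + items)
step = (37 + c) * (37 + step % 13)
tmp = 37 + 6 * c + tmp
tmp = (37 + items) // 1
for items in tmp:
    tmp = c // 13
    items = 11 - 3 * c
emit(step)
items -= step % tmp
tmp = tmp[tmp] - 8 * items

2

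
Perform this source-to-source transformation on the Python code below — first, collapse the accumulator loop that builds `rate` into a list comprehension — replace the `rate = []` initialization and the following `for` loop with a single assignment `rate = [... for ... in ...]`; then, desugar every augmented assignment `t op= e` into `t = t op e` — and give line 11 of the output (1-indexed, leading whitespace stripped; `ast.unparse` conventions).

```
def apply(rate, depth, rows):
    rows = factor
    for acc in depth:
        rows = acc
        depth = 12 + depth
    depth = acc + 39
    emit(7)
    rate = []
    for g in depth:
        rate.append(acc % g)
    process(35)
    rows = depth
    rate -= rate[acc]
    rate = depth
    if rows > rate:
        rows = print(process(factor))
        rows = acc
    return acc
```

Transformed code:
def apply(rate, depth, rows):
    rows = factor
    for acc in depth:
        rows = acc
        depth = 12 + depth
    depth = acc + 39
    emit(7)
    rate = [acc % g for g in depth]
    process(35)
    rows = depth
    rate = rate - rate[acc]
    rate = depth
    if rows > rate:
        rows = print(process(factor))
        rows = acc
    return acc

rate = rate - rate[acc]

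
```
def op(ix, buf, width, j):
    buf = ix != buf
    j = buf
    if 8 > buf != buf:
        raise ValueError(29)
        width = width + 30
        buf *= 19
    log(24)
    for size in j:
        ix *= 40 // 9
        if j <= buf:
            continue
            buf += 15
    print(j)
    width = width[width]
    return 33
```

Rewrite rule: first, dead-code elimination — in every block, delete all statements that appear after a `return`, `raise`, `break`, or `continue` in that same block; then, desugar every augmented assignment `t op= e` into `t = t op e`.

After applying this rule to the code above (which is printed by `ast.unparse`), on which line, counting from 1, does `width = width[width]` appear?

12

Transformed code:
def op(ix, buf, width, j):
    buf = ix != buf
    j = buf
    if 8 > buf != buf:
        raise ValueError(29)
    log(24)
    for size in j:
        ix = ix * (40 // 9)
        if j <= buf:
            continue
    print(j)
    width = width[width]
    return 33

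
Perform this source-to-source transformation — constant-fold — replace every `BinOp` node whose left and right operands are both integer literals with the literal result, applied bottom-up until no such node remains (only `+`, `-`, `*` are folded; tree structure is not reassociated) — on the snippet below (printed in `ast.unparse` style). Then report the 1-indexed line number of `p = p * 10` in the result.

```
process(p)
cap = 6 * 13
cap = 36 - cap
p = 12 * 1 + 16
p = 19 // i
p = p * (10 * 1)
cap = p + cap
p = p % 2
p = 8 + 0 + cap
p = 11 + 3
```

6

Transformed code:
process(p)
cap = 78
cap = 36 - cap
p = 28
p = 19 // i
p = p * 10
cap = p + cap
p = p % 2
p = 8 + cap
p = 14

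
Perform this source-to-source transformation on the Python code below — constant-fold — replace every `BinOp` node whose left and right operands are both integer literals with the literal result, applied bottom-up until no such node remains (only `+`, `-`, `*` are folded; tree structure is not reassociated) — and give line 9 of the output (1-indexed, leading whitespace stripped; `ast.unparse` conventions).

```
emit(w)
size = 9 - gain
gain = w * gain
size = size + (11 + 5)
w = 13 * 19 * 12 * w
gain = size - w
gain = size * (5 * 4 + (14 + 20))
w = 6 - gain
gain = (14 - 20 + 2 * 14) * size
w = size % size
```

Transformed code:
emit(w)
size = 9 - gain
gain = w * gain
size = size + 16
w = 2964 * w
gain = size - w
gain = size * 54
w = 6 - gain
gain = 22 * size
w = size % size

gain = 22 * size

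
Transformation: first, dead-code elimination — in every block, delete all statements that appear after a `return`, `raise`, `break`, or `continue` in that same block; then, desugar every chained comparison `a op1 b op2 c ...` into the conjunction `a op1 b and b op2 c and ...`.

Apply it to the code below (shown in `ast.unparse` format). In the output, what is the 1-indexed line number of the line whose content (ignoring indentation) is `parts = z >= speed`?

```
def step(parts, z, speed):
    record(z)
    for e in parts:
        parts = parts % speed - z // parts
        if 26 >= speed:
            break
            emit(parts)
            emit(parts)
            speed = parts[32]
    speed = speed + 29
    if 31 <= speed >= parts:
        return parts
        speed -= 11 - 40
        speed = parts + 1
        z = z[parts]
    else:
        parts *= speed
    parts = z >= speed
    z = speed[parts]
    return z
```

12

Transformed code:
def step(parts, z, speed):
    record(z)
    for e in parts:
        parts = parts % speed - z // parts
        if 26 >= speed:
            break
    speed = speed + 29
    if 31 <= speed and speed >= parts:
        return parts
    else:
        parts *= speed
    parts = z >= speed
    z = speed[parts]
    return z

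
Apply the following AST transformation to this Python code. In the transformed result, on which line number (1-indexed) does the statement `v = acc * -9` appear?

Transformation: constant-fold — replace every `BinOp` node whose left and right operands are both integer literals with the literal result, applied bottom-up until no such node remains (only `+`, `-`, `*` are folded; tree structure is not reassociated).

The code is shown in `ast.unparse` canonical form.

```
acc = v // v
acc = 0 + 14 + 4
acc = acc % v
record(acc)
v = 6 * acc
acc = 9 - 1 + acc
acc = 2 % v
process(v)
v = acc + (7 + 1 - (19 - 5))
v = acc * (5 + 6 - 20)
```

10

Transformed code:
acc = v // v
acc = 18
acc = acc % v
record(acc)
v = 6 * acc
acc = 8 + acc
acc = 2 % v
process(v)
v = acc + -6
v = acc * -9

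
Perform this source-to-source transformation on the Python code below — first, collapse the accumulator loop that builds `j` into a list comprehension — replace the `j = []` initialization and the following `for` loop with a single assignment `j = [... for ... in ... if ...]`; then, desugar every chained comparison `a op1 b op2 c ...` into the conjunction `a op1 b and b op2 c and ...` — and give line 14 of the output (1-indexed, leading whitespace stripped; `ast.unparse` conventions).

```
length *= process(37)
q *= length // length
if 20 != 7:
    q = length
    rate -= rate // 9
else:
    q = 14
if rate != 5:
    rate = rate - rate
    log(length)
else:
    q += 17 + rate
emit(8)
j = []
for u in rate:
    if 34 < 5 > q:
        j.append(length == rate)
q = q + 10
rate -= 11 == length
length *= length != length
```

j = [length == rate for u in rate if 34 < 5 and 5 > q]

Transformed code:
length *= process(37)
q *= length // length
if 20 != 7:
    q = length
    rate -= rate // 9
else:
    q = 14
if rate != 5:
    rate = rate - rate
    log(length)
else:
    q += 17 + rate
emit(8)
j = [length == rate for u in rate if 34 < 5 and 5 > q]
q = q + 10
rate -= 11 == length
length *= length != length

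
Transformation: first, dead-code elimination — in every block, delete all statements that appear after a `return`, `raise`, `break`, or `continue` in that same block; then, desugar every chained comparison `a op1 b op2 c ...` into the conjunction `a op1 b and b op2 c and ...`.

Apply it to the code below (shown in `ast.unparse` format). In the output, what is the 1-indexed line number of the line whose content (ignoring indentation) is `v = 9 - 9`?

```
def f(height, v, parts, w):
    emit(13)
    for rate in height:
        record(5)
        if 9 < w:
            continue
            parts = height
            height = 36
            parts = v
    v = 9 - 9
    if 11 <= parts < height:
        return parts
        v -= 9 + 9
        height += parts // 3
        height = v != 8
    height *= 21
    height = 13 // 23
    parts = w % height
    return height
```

7

Transformed code:
def f(height, v, parts, w):
    emit(13)
    for rate in height:
        record(5)
        if 9 < w:
            continue
    v = 9 - 9
    if 11 <= parts and parts < height:
        return parts
    height *= 21
    height = 13 // 23
    parts = w % height
    return height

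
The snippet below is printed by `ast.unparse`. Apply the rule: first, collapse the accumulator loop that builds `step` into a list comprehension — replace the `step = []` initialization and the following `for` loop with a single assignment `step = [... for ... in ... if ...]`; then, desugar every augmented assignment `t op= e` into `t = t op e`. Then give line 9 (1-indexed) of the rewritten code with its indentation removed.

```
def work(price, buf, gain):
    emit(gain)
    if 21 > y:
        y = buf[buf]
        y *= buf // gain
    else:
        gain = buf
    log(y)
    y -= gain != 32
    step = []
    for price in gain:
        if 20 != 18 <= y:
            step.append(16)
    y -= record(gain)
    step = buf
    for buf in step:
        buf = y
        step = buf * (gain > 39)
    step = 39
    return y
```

Transformed code:
def work(price, buf, gain):
    emit(gain)
    if 21 > y:
        y = buf[buf]
        y = y * (buf // gain)
    else:
        gain = buf
    log(y)
    y = y - (gain != 32)
    step = [16 for price in gain if 20 != 18 <= y]
    y = y - record(gain)
    step = buf
    for buf in step:
        buf = y
        step = buf * (gain > 39)
    step = 39
    return y

y = y - (gain != 32)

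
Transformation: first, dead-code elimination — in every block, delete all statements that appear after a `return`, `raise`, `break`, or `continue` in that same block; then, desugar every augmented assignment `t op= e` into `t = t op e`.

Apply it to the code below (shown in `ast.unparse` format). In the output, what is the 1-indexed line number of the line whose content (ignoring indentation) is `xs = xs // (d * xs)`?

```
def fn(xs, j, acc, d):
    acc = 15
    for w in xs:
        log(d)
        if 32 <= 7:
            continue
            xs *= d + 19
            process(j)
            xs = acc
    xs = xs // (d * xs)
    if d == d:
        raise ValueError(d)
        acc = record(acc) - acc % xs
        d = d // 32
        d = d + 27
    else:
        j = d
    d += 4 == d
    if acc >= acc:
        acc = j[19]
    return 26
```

7

Transformed code:
def fn(xs, j, acc, d):
    acc = 15
    for w in xs:
        log(d)
        if 32 <= 7:
            continue
    xs = xs // (d * xs)
    if d == d:
        raise ValueError(d)
    else:
        j = d
    d = d + (4 == d)
    if acc >= acc:
        acc = j[19]
    return 26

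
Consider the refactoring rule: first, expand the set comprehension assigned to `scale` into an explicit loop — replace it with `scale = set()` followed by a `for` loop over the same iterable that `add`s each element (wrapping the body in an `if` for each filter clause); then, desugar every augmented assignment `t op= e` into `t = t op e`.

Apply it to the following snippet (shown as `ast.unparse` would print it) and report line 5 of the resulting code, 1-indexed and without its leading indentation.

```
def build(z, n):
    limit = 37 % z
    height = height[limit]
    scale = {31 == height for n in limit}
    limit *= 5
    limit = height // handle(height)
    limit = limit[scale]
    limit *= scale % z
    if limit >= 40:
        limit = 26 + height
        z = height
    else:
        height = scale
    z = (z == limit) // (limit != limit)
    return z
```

Transformed code:
def build(z, n):
    limit = 37 % z
    height = height[limit]
    scale = set()
    for n in limit:
        scale.add(31 == height)
    limit = limit * 5
    limit = height // handle(height)
    limit = limit[scale]
    limit = limit * (scale % z)
    if limit >= 40:
        limit = 26 + height
        z = height
    else:
        height = scale
    z = (z == limit) // (limit != limit)
    return z

for n in limit:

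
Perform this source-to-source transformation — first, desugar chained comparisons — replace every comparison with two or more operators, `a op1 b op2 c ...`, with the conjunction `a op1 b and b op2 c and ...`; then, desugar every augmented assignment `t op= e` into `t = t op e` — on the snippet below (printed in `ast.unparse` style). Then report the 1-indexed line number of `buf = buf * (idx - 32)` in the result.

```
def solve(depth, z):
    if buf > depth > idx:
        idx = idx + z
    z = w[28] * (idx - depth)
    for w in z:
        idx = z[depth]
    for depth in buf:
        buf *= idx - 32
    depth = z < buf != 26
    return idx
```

Transformed code:
def solve(depth, z):
    if buf > depth and depth > idx:
        idx = idx + z
    z = w[28] * (idx - depth)
    for w in z:
        idx = z[depth]
    for depth in buf:
        buf = buf * (idx - 32)
    depth = z < buf and buf != 26
    return idx

8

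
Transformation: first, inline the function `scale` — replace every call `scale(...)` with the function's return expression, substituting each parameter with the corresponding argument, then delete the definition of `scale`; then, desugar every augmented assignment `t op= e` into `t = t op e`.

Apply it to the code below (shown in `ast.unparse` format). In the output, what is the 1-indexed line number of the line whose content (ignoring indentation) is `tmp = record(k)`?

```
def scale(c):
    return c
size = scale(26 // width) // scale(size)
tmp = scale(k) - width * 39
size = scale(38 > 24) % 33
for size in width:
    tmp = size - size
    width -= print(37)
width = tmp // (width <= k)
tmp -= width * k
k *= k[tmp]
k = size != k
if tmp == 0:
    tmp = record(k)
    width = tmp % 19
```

Transformed code:
size = 26 // width // size
tmp = k - width * 39
size = (38 > 24) % 33
for size in width:
    tmp = size - size
    width = width - print(37)
width = tmp // (width <= k)
tmp = tmp - width * k
k = k * k[tmp]
k = size != k
if tmp == 0:
    tmp = record(k)
    width = tmp % 19

12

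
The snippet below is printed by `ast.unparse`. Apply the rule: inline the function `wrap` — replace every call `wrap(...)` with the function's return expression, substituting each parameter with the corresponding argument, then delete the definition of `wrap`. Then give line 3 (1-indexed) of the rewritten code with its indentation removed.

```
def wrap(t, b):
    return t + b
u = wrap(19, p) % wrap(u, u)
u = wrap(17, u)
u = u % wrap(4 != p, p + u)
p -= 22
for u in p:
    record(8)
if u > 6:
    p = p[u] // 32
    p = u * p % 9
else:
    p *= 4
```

u = u % ((4 != p) + (p + u))

Transformed code:
u = (19 + p) % (u + u)
u = 17 + u
u = u % ((4 != p) + (p + u))
p -= 22
for u in p:
    record(8)
if u > 6:
    p = p[u] // 32
    p = u * p % 9
else:
    p *= 4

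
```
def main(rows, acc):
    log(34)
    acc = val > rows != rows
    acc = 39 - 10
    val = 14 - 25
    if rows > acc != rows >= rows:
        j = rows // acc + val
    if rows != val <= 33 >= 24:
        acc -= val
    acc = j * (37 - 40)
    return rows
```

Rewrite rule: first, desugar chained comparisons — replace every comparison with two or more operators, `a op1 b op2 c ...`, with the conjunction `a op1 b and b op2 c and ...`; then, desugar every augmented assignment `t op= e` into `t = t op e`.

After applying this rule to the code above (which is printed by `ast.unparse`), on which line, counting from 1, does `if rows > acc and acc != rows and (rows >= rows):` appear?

6

Transformed code:
def main(rows, acc):
    log(34)
    acc = val > rows and rows != rows
    acc = 39 - 10
    val = 14 - 25
    if rows > acc and acc != rows and (rows >= rows):
        j = rows // acc + val
    if rows != val and val <= 33 and (33 >= 24):
        acc = acc - val
    acc = j * (37 - 40)
    return rows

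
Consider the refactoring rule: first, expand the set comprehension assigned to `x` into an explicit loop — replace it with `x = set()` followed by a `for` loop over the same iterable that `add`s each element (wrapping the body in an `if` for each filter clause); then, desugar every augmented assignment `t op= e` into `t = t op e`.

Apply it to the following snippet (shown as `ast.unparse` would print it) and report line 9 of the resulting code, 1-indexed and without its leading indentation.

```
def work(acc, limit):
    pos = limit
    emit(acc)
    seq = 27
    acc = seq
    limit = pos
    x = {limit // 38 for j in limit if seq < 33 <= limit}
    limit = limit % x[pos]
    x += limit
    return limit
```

Transformed code:
def work(acc, limit):
    pos = limit
    emit(acc)
    seq = 27
    acc = seq
    limit = pos
    x = set()
    for j in limit:
        if seq < 33 <= limit:
            x.add(limit // 38)
    limit = limit % x[pos]
    x = x + limit
    return limit

if seq < 33 <= limit:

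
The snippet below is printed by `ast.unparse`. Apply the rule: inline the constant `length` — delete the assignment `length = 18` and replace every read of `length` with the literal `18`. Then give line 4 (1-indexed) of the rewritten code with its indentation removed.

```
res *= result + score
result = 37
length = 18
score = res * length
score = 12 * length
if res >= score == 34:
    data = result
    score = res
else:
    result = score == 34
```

Transformed code:
res *= result + score
result = 37
score = res * 18
score = 12 * 18
if res >= score == 34:
    data = result
    score = res
else:
    result = score == 34

score = 12 * 18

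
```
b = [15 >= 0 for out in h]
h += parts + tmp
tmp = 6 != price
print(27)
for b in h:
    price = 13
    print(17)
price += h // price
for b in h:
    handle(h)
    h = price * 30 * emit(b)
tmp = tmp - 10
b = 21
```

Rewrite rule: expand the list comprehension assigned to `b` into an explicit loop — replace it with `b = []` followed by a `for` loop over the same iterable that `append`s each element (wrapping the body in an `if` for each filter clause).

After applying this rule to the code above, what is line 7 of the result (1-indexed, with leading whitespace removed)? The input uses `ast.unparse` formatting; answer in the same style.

for b in h:

Transformed code:
b = []
for out in h:
    b.append(15 >= 0)
h += parts + tmp
tmp = 6 != price
print(27)
for b in h:
    price = 13
    print(17)
price += h // price
for b in h:
    handle(h)
    h = price * 30 * emit(b)
tmp = tmp - 10
b = 21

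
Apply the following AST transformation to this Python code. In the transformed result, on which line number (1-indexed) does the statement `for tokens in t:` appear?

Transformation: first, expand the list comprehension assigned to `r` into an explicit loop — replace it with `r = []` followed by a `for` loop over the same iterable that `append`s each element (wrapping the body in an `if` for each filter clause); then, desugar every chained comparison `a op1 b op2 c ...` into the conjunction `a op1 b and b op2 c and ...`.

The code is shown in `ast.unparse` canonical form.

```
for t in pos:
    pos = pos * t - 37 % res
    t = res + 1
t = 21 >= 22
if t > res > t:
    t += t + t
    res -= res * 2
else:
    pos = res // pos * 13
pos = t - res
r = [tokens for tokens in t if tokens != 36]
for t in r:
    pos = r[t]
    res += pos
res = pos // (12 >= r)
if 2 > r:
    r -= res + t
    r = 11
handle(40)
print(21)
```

12

Transformed code:
for t in pos:
    pos = pos * t - 37 % res
    t = res + 1
t = 21 >= 22
if t > res and res > t:
    t += t + t
    res -= res * 2
else:
    pos = res // pos * 13
pos = t - res
r = []
for tokens in t:
    if tokens != 36:
        r.append(tokens)
for t in r:
    pos = r[t]
    res += pos
res = pos // (12 >= r)
if 2 > r:
    r -= res + t
    r = 11
handle(40)
print(21)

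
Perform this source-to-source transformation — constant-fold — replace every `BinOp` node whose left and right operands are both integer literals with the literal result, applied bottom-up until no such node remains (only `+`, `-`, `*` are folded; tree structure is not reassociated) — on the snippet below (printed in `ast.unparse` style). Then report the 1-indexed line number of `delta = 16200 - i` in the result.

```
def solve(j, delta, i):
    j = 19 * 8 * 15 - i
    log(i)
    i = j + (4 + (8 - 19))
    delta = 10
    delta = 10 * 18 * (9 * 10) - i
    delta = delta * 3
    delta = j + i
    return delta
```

Transformed code:
def solve(j, delta, i):
    j = 2280 - i
    log(i)
    i = j + -7
    delta = 10
    delta = 16200 - i
    delta = delta * 3
    delta = j + i
    return delta

6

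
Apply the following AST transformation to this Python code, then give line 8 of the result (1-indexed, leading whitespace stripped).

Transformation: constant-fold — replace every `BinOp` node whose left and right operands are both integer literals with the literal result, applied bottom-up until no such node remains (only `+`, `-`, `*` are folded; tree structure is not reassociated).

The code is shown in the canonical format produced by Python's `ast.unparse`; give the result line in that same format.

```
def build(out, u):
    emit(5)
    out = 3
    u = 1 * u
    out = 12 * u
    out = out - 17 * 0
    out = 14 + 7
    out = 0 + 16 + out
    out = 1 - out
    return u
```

out = 16 + out

Transformed code:
def build(out, u):
    emit(5)
    out = 3
    u = 1 * u
    out = 12 * u
    out = out - 0
    out = 21
    out = 16 + out
    out = 1 - out
    return u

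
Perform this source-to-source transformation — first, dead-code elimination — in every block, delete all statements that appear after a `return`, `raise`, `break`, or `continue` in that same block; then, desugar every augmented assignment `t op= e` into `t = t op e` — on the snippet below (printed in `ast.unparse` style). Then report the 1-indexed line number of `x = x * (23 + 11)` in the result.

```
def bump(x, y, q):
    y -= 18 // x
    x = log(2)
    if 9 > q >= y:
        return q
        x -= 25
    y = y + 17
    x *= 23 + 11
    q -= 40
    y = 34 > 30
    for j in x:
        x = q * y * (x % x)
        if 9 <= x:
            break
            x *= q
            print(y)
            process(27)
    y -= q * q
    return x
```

Transformed code:
def bump(x, y, q):
    y = y - 18 // x
    x = log(2)
    if 9 > q >= y:
        return q
    y = y + 17
    x = x * (23 + 11)
    q = q - 40
    y = 34 > 30
    for j in x:
        x = q * y * (x % x)
        if 9 <= x:
            break
    y = y - q * q
    return x

7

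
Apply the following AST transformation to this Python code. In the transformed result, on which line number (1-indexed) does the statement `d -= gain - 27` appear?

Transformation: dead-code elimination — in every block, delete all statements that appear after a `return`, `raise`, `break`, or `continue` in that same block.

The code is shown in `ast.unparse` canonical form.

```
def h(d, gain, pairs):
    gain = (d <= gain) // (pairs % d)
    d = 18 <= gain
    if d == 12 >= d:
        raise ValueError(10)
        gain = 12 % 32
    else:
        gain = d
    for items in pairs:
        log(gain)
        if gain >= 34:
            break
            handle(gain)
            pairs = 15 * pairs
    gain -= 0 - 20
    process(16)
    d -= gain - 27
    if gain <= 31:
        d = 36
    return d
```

Transformed code:
def h(d, gain, pairs):
    gain = (d <= gain) // (pairs % d)
    d = 18 <= gain
    if d == 12 >= d:
        raise ValueError(10)
    else:
        gain = d
    for items in pairs:
        log(gain)
        if gain >= 34:
            break
    gain -= 0 - 20
    process(16)
    d -= gain - 27
    if gain <= 31:
        d = 36
    return d

14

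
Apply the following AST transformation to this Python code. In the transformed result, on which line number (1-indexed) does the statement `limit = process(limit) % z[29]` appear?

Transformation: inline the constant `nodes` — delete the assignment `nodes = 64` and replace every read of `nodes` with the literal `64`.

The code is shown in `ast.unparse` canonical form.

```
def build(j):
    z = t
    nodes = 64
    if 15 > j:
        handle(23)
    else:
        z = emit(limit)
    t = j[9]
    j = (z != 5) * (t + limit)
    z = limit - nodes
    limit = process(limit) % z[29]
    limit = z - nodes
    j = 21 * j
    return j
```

Transformed code:
def build(j):
    z = t
    if 15 > j:
        handle(23)
    else:
        z = emit(limit)
    t = j[9]
    j = (z != 5) * (t + limit)
    z = limit - 64
    limit = process(limit) % z[29]
    limit = z - 64
    j = 21 * j
    return j

10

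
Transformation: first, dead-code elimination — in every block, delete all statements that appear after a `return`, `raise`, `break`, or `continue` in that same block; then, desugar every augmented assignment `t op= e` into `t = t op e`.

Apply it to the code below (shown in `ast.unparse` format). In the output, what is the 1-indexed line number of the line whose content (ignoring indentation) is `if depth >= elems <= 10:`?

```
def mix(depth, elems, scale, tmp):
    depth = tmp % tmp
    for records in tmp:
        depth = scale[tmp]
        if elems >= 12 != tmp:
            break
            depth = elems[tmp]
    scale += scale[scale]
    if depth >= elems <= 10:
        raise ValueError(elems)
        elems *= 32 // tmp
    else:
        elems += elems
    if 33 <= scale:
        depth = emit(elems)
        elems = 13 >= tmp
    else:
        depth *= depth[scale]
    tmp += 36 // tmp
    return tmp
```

Transformed code:
def mix(depth, elems, scale, tmp):
    depth = tmp % tmp
    for records in tmp:
        depth = scale[tmp]
        if elems >= 12 != tmp:
            break
    scale = scale + scale[scale]
    if depth >= elems <= 10:
        raise ValueError(elems)
    else:
        elems = elems + elems
    if 33 <= scale:
        depth = emit(elems)
        elems = 13 >= tmp
    else:
        depth = depth * depth[scale]
    tmp = tmp + 36 // tmp
    return tmp

8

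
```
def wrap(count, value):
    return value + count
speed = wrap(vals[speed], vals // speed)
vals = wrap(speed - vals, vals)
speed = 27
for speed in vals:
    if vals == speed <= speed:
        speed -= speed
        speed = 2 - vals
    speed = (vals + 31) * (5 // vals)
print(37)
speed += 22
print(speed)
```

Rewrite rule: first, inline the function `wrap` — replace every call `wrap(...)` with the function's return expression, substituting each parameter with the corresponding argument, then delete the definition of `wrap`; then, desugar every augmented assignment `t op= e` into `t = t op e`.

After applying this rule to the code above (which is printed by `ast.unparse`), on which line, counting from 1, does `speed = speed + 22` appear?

Transformed code:
speed = vals // speed + vals[speed]
vals = vals + (speed - vals)
speed = 27
for speed in vals:
    if vals == speed <= speed:
        speed = speed - speed
        speed = 2 - vals
    speed = (vals + 31) * (5 // vals)
print(37)
speed = speed + 22
print(speed)

10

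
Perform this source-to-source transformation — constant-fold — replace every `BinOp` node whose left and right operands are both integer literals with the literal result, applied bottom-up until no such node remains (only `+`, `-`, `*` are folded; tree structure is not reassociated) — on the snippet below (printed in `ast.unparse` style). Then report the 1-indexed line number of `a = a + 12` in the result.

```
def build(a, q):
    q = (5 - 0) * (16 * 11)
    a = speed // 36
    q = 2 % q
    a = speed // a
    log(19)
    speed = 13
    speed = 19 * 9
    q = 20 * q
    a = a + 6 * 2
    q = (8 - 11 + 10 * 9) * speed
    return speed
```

10

Transformed code:
def build(a, q):
    q = 880
    a = speed // 36
    q = 2 % q
    a = speed // a
    log(19)
    speed = 13
    speed = 171
    q = 20 * q
    a = a + 12
    q = 87 * speed
    return speed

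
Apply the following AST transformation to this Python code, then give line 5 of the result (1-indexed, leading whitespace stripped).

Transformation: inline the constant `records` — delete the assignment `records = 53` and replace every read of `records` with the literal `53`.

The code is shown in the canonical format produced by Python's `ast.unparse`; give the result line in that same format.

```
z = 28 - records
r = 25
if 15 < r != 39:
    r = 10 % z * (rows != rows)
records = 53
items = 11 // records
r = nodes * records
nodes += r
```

items = 11 // 53

Transformed code:
z = 28 - 53
r = 25
if 15 < r != 39:
    r = 10 % z * (rows != rows)
items = 11 // 53
r = nodes * 53
nodes += r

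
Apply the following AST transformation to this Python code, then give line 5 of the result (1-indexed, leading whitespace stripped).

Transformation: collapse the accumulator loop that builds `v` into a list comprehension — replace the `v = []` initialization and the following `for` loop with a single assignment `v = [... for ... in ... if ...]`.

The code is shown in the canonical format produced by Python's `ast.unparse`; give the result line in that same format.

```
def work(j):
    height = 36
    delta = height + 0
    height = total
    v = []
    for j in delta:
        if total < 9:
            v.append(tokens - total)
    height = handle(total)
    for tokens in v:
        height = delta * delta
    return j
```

v = [tokens - total for j in delta if total < 9]

Transformed code:
def work(j):
    height = 36
    delta = height + 0
    height = total
    v = [tokens - total for j in delta if total < 9]
    height = handle(total)
    for tokens in v:
        height = delta * delta
    return j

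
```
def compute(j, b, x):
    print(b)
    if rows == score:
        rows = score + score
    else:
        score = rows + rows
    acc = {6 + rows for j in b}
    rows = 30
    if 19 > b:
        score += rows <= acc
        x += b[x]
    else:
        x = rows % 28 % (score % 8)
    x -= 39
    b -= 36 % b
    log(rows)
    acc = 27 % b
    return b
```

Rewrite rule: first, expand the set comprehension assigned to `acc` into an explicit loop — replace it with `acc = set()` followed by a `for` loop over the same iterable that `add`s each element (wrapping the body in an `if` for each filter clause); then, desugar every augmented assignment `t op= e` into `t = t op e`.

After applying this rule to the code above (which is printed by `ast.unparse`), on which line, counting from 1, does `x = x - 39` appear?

Transformed code:
def compute(j, b, x):
    print(b)
    if rows == score:
        rows = score + score
    else:
        score = rows + rows
    acc = set()
    for j in b:
        acc.add(6 + rows)
    rows = 30
    if 19 > b:
        score = score + (rows <= acc)
        x = x + b[x]
    else:
        x = rows % 28 % (score % 8)
    x = x - 39
    b = b - 36 % b
    log(rows)
    acc = 27 % b
    return b

16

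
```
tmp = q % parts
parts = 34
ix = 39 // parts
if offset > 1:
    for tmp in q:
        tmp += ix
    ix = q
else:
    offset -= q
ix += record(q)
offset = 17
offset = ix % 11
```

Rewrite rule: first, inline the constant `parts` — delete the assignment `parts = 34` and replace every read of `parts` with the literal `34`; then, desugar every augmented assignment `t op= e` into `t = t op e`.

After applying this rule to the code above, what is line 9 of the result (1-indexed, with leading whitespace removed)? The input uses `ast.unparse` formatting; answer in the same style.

ix = ix + record(q)

Transformed code:
tmp = q % 34
ix = 39 // 34
if offset > 1:
    for tmp in q:
        tmp = tmp + ix
    ix = q
else:
    offset = offset - q
ix = ix + record(q)
offset = 17
offset = ix % 11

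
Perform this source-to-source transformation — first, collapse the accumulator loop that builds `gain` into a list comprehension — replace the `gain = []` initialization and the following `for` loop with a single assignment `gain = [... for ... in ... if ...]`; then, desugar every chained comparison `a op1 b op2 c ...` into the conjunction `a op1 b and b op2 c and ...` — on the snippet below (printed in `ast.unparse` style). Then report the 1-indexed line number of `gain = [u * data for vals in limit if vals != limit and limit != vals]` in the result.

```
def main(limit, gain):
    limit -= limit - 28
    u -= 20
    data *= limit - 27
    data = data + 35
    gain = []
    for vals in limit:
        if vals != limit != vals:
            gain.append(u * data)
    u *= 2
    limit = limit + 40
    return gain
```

6

Transformed code:
def main(limit, gain):
    limit -= limit - 28
    u -= 20
    data *= limit - 27
    data = data + 35
    gain = [u * data for vals in limit if vals != limit and limit != vals]
    u *= 2
    limit = limit + 40
    return gain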